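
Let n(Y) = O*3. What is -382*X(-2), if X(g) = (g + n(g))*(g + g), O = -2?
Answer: -12224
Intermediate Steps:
n(Y) = -6 (n(Y) = -2*3 = -6)
X(g) = 2*g*(-6 + g) (X(g) = (g - 6)*(g + g) = (-6 + g)*(2*g) = 2*g*(-6 + g))
-382*X(-2) = -764*(-2)*(-6 - 2) = -764*(-2)*(-8) = -382*32 = -12224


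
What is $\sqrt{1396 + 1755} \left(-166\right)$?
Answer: $- 166 \sqrt{3151} \approx -9318.2$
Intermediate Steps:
$\sqrt{1396 + 1755} \left(-166\right) = \sqrt{3151} \left(-166\right) = - 166 \sqrt{3151}$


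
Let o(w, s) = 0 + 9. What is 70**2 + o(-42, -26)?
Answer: 4909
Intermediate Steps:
o(w, s) = 9
70**2 + o(-42, -26) = 70**2 + 9 = 4900 + 9 = 4909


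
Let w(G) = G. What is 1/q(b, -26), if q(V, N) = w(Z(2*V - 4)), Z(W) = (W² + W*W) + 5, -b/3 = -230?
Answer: 1/3786757 ≈ 2.6408e-7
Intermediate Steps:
b = 690 (b = -3*(-230) = 690)
Z(W) = 5 + 2*W² (Z(W) = (W² + W²) + 5 = 2*W² + 5 = 5 + 2*W²)
q(V, N) = 5 + 2*(-4 + 2*V)² (q(V, N) = 5 + 2*(2*V - 4)² = 5 + 2*(-4 + 2*V)²)
1/q(b, -26) = 1/(5 + 8*(-2 + 690)²) = 1/(5 + 8*688²) = 1/(5 + 8*473344) = 1/(5 + 3786752) = 1/3786757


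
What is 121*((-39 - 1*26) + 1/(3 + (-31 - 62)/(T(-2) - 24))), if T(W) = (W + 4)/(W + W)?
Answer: -2613116/333 ≈ -7847.2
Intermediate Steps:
T(W) = (4 + W)/(2*W) (T(W) = (4 + W)/((2*W)) = (4 + W)*(1/(2*W)) = (4 + W)/(2*W))
121*((-39 - 1*26) + 1/(3 + (-31 - 62)/(T(-2) - 24))) = 121*((-39 - 1*26) + 1/(3 + (-31 - 62)/((½)*(4 - 2)/(-2) - 24))) = 121*((-39 - 26) + 1/(3 - 93/((½)*(-½)*2 - 24))) = 121*(-65 + 1/(3 - 93/(-½ - 24))) = 121*(-65 + 1/(3 - 93/(-49/2))) = 121*(-65 + 1/(3 - 93*(-2/49))) = 121*(-65 + 1/(3 + 186/49)) = 121*(-65 + 1/(333/49)) = 121*(-65 + 49/333) = 121*(-21596/333) = -2613116/333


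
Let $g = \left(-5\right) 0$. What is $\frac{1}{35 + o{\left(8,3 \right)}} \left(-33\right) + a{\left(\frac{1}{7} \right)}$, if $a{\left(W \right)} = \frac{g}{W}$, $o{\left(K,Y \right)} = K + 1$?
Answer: $- \frac{3}{4} \approx -0.75$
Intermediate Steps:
$g = 0$
$o{\left(K,Y \right)} = 1 + K$
$a{\left(W \right)} = 0$ ($a{\left(W \right)} = \frac{0}{W} = 0$)
$\frac{1}{35 + o{\left(8,3 \right)}} \left(-33\right) + a{\left(\frac{1}{7} \right)} = \frac{1}{35 + \left(1 + 8\right)} \left(-33\right) + 0 = \frac{1}{35 + 9} \left(-33\right) + 0 = \frac{1}{44} \left(-33\right) + 0 = - \frac{3}{4} + 0 = - \frac{3}{4}$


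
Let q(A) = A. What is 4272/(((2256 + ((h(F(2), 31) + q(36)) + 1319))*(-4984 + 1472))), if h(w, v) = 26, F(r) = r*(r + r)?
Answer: -534/1596643 ≈ -0.00033445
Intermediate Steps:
F(r) = 2*r**2 (F(r) = r*(2*r) = 2*r**2)
4272/(((2256 + ((h(F(2), 31) + q(36)) + 1319))*(-4984 + 1472))) = 4272/(((2256 + ((26 + 36) + 1319))*(-4984 + 1472))) = 4272/(((2256 + (62 + 1319))*(-3512))) = 4272/(((2256 + 1381)*(-3512))) = 4272/((3637*(-3512))) = 4272/(-12773144) = 4272*(-1/12773144) = -534/1596643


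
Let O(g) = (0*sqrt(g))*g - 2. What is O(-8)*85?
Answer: -170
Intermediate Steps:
O(g) = -2 (O(g) = 0*g - 2 = 0 - 2 = -2)
O(-8)*85 = -2*85 = -170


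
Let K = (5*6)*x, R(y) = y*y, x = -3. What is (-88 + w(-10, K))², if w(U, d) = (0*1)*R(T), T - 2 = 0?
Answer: 7744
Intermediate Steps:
T = 2 (T = 2 + 0 = 2)
R(y) = y²
K = -90 (K = (5*6)*(-3) = 30*(-3) = -90)
w(U, d) = 0 (w(U, d) = (0*1)*2² = 0*4 = 0)
(-88 + w(-10, K))² = (-88 + 0)² = (-88)² = 7744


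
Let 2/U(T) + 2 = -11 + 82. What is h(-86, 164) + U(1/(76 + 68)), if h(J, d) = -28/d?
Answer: -401/2829 ≈ -0.14175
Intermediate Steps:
U(T) = 2/69 (U(T) = 2/(-2 + (-11 + 82)) = 2/(-2 + 71) = 2/69)
h(-86, 164) + U(1/(76 + 68)) = -28/164 + 2/69 = -28*1/164 + 2/69 = -7/41 + 2/69 = -401/2829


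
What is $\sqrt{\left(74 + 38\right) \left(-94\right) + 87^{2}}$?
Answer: $i \sqrt{2959} \approx 54.397 i$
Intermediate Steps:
$\sqrt{\left(74 + 38\right) \left(-94\right) + 87^{2}} = \sqrt{112 \left(-94\right) + 7569} = \sqrt{-10528 + 7569} = \sqrt{-2959} = i \sqrt{2959}$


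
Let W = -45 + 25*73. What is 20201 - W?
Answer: 18421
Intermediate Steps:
W = 1780 (W = -45 + 1825 = 1780)
20201 - W = 20201 - 1*1780 = 20201 - 1780 = 18421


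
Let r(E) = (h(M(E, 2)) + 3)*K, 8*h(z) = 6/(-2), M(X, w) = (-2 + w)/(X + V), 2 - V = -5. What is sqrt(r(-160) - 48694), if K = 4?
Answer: I*sqrt(194734)/2 ≈ 220.64*I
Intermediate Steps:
V = 7 (V = 2 - 1*(-5) = 2 + 5 = 7)
M(X, w) = (-2 + w)/(7 + X) (M(X, w) = (-2 + w)/(X + 7) = (-2 + w)/(7 + X))
h(z) = -3/8 (h(z) = (6/(-2))/8 = (6*(-1/2))/8 = (1/8)*(-3) = -3/8)
r(E) = 21/2 (r(E) = (-3/8 + 3)*4 = (21/8)*4 = 21/2)
sqrt(r(-160) - 48694) = sqrt(21/2 - 48694) = sqrt(-97367/2) = I*sqrt(194734)/2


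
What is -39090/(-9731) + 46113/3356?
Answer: 579911643/32657236 ≈ 17.758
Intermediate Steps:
-39090/(-9731) + 46113/3356 = -39090*(-1/9731) + 46113*(1/3356) = 39090/9731 + 46113/3356 = 579911643/32657236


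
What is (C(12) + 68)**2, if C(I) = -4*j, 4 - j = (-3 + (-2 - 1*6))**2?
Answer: 287296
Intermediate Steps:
j = -117 (j = 4 - (-3 + (-2 - 1*6))**2 = 4 - (-3 + (-2 - 6))**2 = 4 - (-3 - 8)**2 = 4 - 1*(-11)**2 = 4 - 1*121 = 4 - 121 = -117)
C(I) = 468 (C(I) = -4*(-117) = 468)
(C(12) + 68)**2 = (468 + 68)**2 = 536**2 = 287296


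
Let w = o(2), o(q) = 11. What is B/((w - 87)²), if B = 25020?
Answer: 6255/1444 ≈ 4.3317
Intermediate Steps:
w = 11
B/((w - 87)²) = 25020/((11 - 87)²) = 25020/((-76)²) = 25020/5776 = 25020*(1/5776) = 6255/1444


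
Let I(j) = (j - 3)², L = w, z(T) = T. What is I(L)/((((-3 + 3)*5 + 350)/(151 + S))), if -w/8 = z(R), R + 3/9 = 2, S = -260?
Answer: -37387/450 ≈ -83.082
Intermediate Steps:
R = 5/3 (R = -⅓ + 2 = 5/3 ≈ 1.6667)
w = -40/3 (w = -8*5/3 = -40/3 ≈ -13.333)
L = -40/3 ≈ -13.333
I(j) = (-3 + j)²
I(L)/((((-3 + 3)*5 + 350)/(151 + S))) = (-3 - 40/3)²/((((-3 + 3)*5 + 350)/(151 - 260))) = (-49/3)²/(((0*5 + 350)/(-109))) = 2401/(9*(((0 + 350)*(-1/109)))) = 2401/(9*((350*(-1/109)))) = 2401/(9*(-350/109)) = (2401/9)*(-109/350) = -37387/450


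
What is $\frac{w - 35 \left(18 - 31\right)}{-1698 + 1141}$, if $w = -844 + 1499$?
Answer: $- \frac{1110}{557} \approx -1.9928$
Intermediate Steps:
$w = 655$
$\frac{w - 35 \left(18 - 31\right)}{-1698 + 1141} = \frac{655 - 35 \left(18 - 31\right)}{-1698 + 1141} = \frac{655 - -455}{-557} = \left(655 + 455\right) \left(- \frac{1}{557}\right) = 1110 \left(- \frac{1}{557}\right) = - \frac{1110}{557}$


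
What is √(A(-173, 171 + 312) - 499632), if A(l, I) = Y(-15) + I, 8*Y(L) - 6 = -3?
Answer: I*√7986378/4 ≈ 706.5*I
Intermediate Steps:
Y(L) = 3/8 (Y(L) = ¾ + (⅛)*(-3) = ¾ - 3/8 = 3/8)
A(l, I) = 3/8 + I
√(A(-173, 171 + 312) - 499632) = √((3/8 + (171 + 312)) - 499632) = √((3/8 + 483) - 499632) = √(3867/8 - 499632) = √(-3993189/8) = I*√7986378/4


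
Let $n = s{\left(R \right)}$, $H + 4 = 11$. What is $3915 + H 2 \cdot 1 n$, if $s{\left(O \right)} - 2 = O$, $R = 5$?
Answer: $4013$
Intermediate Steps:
$H = 7$ ($H = -4 + 11 = 7$)
$s{\left(O \right)} = 2 + O$
$n = 7$ ($n = 2 + 5 = 7$)
$3915 + H 2 \cdot 1 n = 3915 + 7 \cdot 2 \cdot 1 \cdot 7 = 3915 + 7 \cdot 2 \cdot 7 = 3915 + 14 \cdot 7 = 3915 + 98 = 4013$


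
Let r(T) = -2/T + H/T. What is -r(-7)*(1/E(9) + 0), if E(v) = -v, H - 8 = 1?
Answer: -1/9 ≈ -0.11111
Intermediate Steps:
H = 9 (H = 8 + 1 = 9)
r(T) = 7/T (r(T) = -2/T + 9/T = 7/T)
-r(-7)*(1/E(9) + 0) = -7/(-7)*(1/(-1*9) + 0) = -7*(-1/7)*(1/(-9) + 0) = -(-1)*(-1/9 + 0) = -(-1)*(-1)/9 = -1*1/9 = -1/9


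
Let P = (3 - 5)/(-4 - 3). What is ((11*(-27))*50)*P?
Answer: -29700/7 ≈ -4242.9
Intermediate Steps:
P = 2/7 (P = -2/(-7) = -2*(-1/7) = 2/7 ≈ 0.28571)
((11*(-27))*50)*P = ((11*(-27))*50)*(2/7) = -297*50*(2/7) = -14850*2/7 = -29700/7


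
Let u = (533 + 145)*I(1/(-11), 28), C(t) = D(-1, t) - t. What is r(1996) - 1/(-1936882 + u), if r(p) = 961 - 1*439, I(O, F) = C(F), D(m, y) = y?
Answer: 1011052405/1936882 ≈ 522.00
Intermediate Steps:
C(t) = 0 (C(t) = t - t = 0)
I(O, F) = 0
r(p) = 522 (r(p) = 961 - 439 = 522)
u = 0 (u = (533 + 145)*0 = 678*0 = 0)
r(1996) - 1/(-1936882 + u) = 522 - 1/(-1936882 + 0) = 522 - 1/(-1936882) = 522 - 1*(-1/1936882) = 522 + 1/1936882 = 1011052405/1936882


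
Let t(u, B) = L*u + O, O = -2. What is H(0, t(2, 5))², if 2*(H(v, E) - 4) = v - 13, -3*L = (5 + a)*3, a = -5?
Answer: 25/4 ≈ 6.2500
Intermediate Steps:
L = 0 (L = -(5 - 5)*3/3 = -0*3 = -⅓*0 = 0)
t(u, B) = -2 (t(u, B) = 0*u - 2 = 0 - 2 = -2)
H(v, E) = -5/2 + v/2 (H(v, E) = 4 + (v - 13)/2 = 4 + (-13 + v)/2 = 4 + (-13/2 + v/2) = -5/2 + v/2)
H(0, t(2, 5))² = (-5/2 + (½)*0)² = (-5/2 + 0)² = (-5/2)² = 25/4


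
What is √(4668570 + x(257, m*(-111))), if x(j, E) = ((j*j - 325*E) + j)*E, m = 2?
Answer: 3*I*√2896518 ≈ 5105.8*I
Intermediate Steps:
x(j, E) = E*(j + j² - 325*E) (x(j, E) = ((j² - 325*E) + j)*E = (j + j² - 325*E)*E = E*(j + j² - 325*E))
√(4668570 + x(257, m*(-111))) = √(4668570 + (2*(-111))*(257 + 257² - 650*(-111))) = √(4668570 - 222*(257 + 66049 - 325*(-222))) = √(4668570 - 222*(257 + 66049 + 72150)) = √(4668570 - 222*138456) = √(4668570 - 30737232) = √(-26068662) = 3*I*√2896518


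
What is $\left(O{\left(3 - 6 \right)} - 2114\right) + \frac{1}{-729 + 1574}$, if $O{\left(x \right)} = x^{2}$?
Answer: $- \frac{1778724}{845} \approx -2105.0$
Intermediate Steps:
$\left(O{\left(3 - 6 \right)} - 2114\right) + \frac{1}{-729 + 1574} = \left(\left(3 - 6\right)^{2} - 2114\right) + \frac{1}{-729 + 1574} = \left(\left(3 - 6\right)^{2} - 2114\right) + \frac{1}{845} = \left(\left(-3\right)^{2} - 2114\right) + \frac{1}{845} = \left(9 - 2114\right) + \frac{1}{845} = -2105 + \frac{1}{845} = - \frac{1778724}{845}$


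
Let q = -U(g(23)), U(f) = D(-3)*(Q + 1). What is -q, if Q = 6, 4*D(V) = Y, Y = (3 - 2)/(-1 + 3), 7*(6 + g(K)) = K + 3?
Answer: 7/8 ≈ 0.87500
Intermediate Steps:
g(K) = -39/7 + K/7 (g(K) = -6 + (K + 3)/7 = -6 + (3 + K)/7 = -6 + (3/7 + K/7) = -39/7 + K/7)
Y = ½ (Y = 1/2 = 1*(½) = ½ ≈ 0.50000)
D(V) = ⅛ (D(V) = (¼)*(½) = ⅛)
U(f) = 7/8 (U(f) = (6 + 1)/8 = (⅛)*7 = 7/8)
q = -7/8 (q = -1*7/8 = -7/8 ≈ -0.87500)
-q = -1*(-7/8) = 7/8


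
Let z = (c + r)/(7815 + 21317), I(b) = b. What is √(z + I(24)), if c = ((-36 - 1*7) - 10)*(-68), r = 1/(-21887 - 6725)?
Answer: √1047517292966011437/208381196 ≈ 4.9116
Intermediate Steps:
r = -1/28612 (r = 1/(-28612) = -1/28612 ≈ -3.4950e-5)
c = 3604 (c = ((-36 - 7) - 10)*(-68) = (-43 - 10)*(-68) = -53*(-68) = 3604)
z = 103117647/833524784 (z = (3604 - 1/28612)/(7815 + 21317) = (103117647/28612)/29132 = (103117647/28612)*(1/29132) = 103117647/833524784 ≈ 0.12371)
√(z + I(24)) = √(103117647/833524784 + 24) = √(20107712463/833524784) = √1047517292966011437/208381196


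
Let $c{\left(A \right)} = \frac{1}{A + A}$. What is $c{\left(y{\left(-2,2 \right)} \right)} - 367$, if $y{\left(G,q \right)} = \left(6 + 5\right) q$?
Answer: $- \frac{16147}{44} \approx -366.98$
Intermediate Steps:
$y{\left(G,q \right)} = 11 q$
$c{\left(A \right)} = \frac{1}{2 A}$
$c{\left(y{\left(-2,2 \right)} \right)} - 367 = \frac{1}{2 \cdot 11 \cdot 2} - 367 = \frac{1}{2 \cdot 22} - 367 = \frac{1}{2} \cdot \frac{1}{22} - 367 = \frac{1}{44} - 367 = - \frac{16147}{44}$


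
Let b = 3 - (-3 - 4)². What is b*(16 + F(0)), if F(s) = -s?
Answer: -736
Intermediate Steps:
b = -46 (b = 3 - 1*(-7)² = 3 - 1*49 = 3 - 49 = -46)
b*(16 + F(0)) = -46*(16 - 1*0) = -46*(16 + 0) = -46*16 = -736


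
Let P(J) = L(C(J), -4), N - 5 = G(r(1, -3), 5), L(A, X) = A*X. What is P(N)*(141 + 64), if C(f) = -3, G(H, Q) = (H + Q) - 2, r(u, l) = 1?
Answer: 2460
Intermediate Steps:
G(H, Q) = -2 + H + Q
N = 9 (N = 5 + (-2 + 1 + 5) = 5 + 4 = 9)
P(J) = 12 (P(J) = -3*(-4) = 12)
P(N)*(141 + 64) = 12*(141 + 64) = 12*205 = 2460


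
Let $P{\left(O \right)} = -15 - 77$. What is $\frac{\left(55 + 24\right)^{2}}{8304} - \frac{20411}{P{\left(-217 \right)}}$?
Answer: $\frac{42516779}{190992} \approx 222.61$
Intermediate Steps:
$P{\left(O \right)} = -92$ ($P{\left(O \right)} = -15 - 77 = -92$)
$\frac{\left(55 + 24\right)^{2}}{8304} - \frac{20411}{P{\left(-217 \right)}} = \frac{\left(55 + 24\right)^{2}}{8304} - \frac{20411}{-92} = 79^{2} \cdot \frac{1}{8304} - - \frac{20411}{92} = 6241 \cdot \frac{1}{8304} + \frac{20411}{92} = \frac{6241}{8304} + \frac{20411}{92} = \frac{42516779}{190992}$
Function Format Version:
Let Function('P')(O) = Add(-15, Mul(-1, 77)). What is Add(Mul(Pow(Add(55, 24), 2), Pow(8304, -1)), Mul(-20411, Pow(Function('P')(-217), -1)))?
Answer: Rational(42516779, 190992) ≈ 222.61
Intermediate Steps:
Function('P')(O) = -92 (Function('P')(O) = Add(-15, -77) = -92)
Add(Mul(Pow(Add(55, 24), 2), Pow(8304, -1)), Mul(-20411, Pow(Function('P')(-217), -1))) = Add(Mul(Pow(Add(55, 24), 2), Pow(8304, -1)), Mul(-20411, Pow(-92, -1))) = Add(Mul(Pow(79, 2), Rational(1, 8304)), Mul(-20411, Rational(-1, 92))) = Add(Mul(6241, Rational(1, 8304)), Rational(20411, 92)) = Add(Rational(6241, 8304), Rational(20411, 92)) = Rational(42516779, 190992)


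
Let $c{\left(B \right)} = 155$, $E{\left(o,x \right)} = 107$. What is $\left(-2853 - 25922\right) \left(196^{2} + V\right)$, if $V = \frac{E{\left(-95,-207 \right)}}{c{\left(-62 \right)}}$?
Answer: $- \frac{34268648185}{31} \approx -1.1054 \cdot 10^{9}$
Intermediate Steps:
$V = \frac{107}{155} \approx 0.69032$
$\left(-2853 - 25922\right) \left(196^{2} + V\right) = \left(-2853 - 25922\right) \left(196^{2} + \frac{107}{155}\right) = - 28775 \left(38416 + \frac{107}{155}\right) = \left(-28775\right) \frac{5954587}{155} = - \frac{34268648185}{31}$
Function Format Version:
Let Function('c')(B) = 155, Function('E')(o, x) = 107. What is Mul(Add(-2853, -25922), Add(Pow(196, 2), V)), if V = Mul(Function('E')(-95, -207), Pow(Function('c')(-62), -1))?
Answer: Rational(-34268648185, 31) ≈ -1.1054e+9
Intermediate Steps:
V = Rational(107, 155) (V = Mul(107, Pow(155, -1)) = Mul(107, Rational(1, 155)) = Rational(107, 155) ≈ 0.69032)
Mul(Add(-2853, -25922), Add(Pow(196, 2), V)) = Mul(Add(-2853, -25922), Add(Pow(196, 2), Rational(107, 155))) = Mul(-28775, Add(38416, Rational(107, 155))) = Mul(-28775, Rational(5954587, 155)) = Rational(-34268648185, 31)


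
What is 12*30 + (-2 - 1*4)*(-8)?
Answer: 408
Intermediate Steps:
12*30 + (-2 - 1*4)*(-8) = 360 + (-2 - 4)*(-8) = 360 - 6*(-8) = 360 + 48 = 408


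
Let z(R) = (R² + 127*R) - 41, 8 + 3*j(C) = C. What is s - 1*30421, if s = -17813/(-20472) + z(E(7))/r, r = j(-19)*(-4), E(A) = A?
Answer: -207416935/6824 ≈ -30395.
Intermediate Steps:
j(C) = -8/3 + C/3
z(R) = -41 + R² + 127*R
r = 36 (r = (-8/3 + (⅓)*(-19))*(-4) = (-8/3 - 19/3)*(-4) = -9*(-4) = 36)
s = 175969/6824 (s = -17813/(-20472) + (-41 + 7² + 127*7)/36 = -17813*(-1/20472) + (-41 + 49 + 889)*(1/36) = 17813/20472 + 897*(1/36) = 17813/20472 + 299/12 = 175969/6824 ≈ 25.787)
s - 1*30421 = 175969/6824 - 1*30421 = 175969/6824 - 30421 = -207416935/6824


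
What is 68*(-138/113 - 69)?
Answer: -539580/113 ≈ -4775.0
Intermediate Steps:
68*(-138/113 - 69) = 68*(-7935/113) = -539580/113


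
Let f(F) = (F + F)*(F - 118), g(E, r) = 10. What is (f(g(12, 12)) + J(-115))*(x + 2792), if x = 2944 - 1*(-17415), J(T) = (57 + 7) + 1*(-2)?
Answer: -48570798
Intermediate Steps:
f(F) = 2*F*(-118 + F) (f(F) = (2*F)*(-118 + F) = 2*F*(-118 + F))
J(T) = 62 (J(T) = 64 - 2 = 62)
x = 20359 (x = 2944 + 17415 = 20359)
(f(g(12, 12)) + J(-115))*(x + 2792) = (2*10*(-118 + 10) + 62)*(20359 + 2792) = (2*10*(-108) + 62)*23151 = (-2160 + 62)*23151 = -2098*23151 = -48570798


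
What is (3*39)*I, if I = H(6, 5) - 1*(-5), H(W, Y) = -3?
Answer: 234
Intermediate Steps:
I = 2 (I = -3 - 1*(-5) = -3 + 5 = 2)
(3*39)*I = (3*39)*2 = 117*2 = 234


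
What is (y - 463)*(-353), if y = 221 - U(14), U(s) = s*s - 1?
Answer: 154261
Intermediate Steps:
U(s) = -1 + s² (U(s) = s² - 1 = -1 + s²)
y = 26 (y = 221 - (-1 + 14²) = 221 - (-1 + 196) = 221 - 1*195 = 221 - 195 = 26)
(y - 463)*(-353) = (26 - 463)*(-353) = -437*(-353) = 154261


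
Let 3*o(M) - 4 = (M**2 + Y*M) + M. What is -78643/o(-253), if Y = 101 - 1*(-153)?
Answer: 235929/502 ≈ 469.98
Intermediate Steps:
Y = 254 (Y = 101 + 153 = 254)
o(M) = 4/3 + 85*M + M**2/3 (o(M) = 4/3 + ((M**2 + 254*M) + M)/3 = 4/3 + (M**2 + 255*M)/3 = 4/3 + (85*M + M**2/3) = 4/3 + 85*M + M**2/3)
-78643/o(-253) = -78643/(4/3 + 85*(-253) + (1/3)*(-253)**2) = -78643/(4/3 - 21505 + (1/3)*64009) = -78643/(4/3 - 21505 + 64009/3) = -78643/(-502/3) = -78643*(-3/502) = 235929/502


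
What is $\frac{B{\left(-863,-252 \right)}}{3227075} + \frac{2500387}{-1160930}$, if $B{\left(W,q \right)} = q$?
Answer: $- \frac{1613845786477}{749281635950} \approx -2.1539$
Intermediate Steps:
$\frac{B{\left(-863,-252 \right)}}{3227075} + \frac{2500387}{-1160930} = - \frac{252}{3227075} + \frac{2500387}{-1160930} = \left(-252\right) \frac{1}{3227075} + 2500387 \left(- \frac{1}{1160930}\right) = - \frac{252}{3227075} - \frac{2500387}{1160930} = - \frac{1613845786477}{749281635950}$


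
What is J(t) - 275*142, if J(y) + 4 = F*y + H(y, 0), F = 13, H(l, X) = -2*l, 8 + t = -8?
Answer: -39230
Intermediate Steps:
t = -16 (t = -8 - 8 = -16)
J(y) = -4 + 11*y (J(y) = -4 + (13*y - 2*y) = -4 + 11*y)
J(t) - 275*142 = (-4 + 11*(-16)) - 275*142 = (-4 - 176) - 39050 = -180 - 39050 = -39230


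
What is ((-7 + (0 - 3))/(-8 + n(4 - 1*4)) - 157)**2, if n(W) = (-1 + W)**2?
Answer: 1185921/49 ≈ 24202.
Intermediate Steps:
((-7 + (0 - 3))/(-8 + n(4 - 1*4)) - 157)**2 = ((-7 + (0 - 3))/(-8 + (-1 + (4 - 1*4))**2) - 157)**2 = ((-7 - 3)/(-8 + (-1 + (4 - 4))**2) - 157)**2 = (-10/(-8 + (-1 + 0)**2) - 157)**2 = (-10/(-8 + (-1)**2) - 157)**2 = (-10/(-8 + 1) - 157)**2 = (-10/(-7) - 157)**2 = (-10*(-1/7) - 157)**2 = (10/7 - 157)**2 = (-1089/7)**2 = 1185921/49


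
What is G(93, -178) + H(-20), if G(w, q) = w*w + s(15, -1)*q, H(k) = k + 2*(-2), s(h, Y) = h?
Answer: 5955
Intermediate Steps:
H(k) = -4 + k (H(k) = k - 4 = -4 + k)
G(w, q) = w² + 15*q (G(w, q) = w*w + 15*q = w² + 15*q)
G(93, -178) + H(-20) = (93² + 15*(-178)) + (-4 - 20) = (8649 - 2670) - 24 = 5979 - 24 = 5955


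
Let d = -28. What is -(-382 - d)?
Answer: 354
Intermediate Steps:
-(-382 - d) = -(-382 - 1*(-28)) = -(-382 + 28) = -1*(-354) = 354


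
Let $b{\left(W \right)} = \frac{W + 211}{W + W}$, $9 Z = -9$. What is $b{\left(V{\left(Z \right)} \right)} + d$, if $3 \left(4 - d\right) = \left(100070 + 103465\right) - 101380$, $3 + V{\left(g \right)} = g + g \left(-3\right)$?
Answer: $- \frac{102458}{3} \approx -34153.0$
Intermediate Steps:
$Z = -1$ ($Z = \frac{1}{9} \left(-9\right) = -1$)
$V{\left(g \right)} = -3 - 2 g$ ($V{\left(g \right)} = -3 + \left(g + g \left(-3\right)\right) = -3 + \left(g - 3 g\right) = -3 - 2 g$)
$b{\left(W \right)} = \frac{211 + W}{2 W}$
$d = - \frac{102143}{3}$ ($d = 4 - \frac{\left(100070 + 103465\right) - 101380}{3} = 4 - \frac{203535 - 101380}{3} = 4 - \frac{102155}{3} = - \frac{102143}{3} \approx -34048.0$)
$b{\left(V{\left(Z \right)} \right)} + d = \frac{211 - 1}{2 \left(-3 - -2\right)} - \frac{102143}{3} = \frac{211 + \left(-3 + 2\right)}{2 \left(-3 + 2\right)} - \frac{102143}{3} = \frac{211 - 1}{2 \left(-1\right)} - \frac{102143}{3} = \frac{1}{2} \left(-1\right) 210 - \frac{102143}{3} = -105 - \frac{102143}{3} = - \frac{102458}{3}$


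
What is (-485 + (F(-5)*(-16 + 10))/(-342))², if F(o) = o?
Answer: 764522500/3249 ≈ 2.3531e+5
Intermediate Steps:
(-485 + (F(-5)*(-16 + 10))/(-342))² = (-485 - 5*(-16 + 10)/(-342))² = (-485 - 5*(-6)*(-1/342))² = (-485 + 30*(-1/342))² = (-485 - 5/57)² = (-27650/57)² = 764522500/3249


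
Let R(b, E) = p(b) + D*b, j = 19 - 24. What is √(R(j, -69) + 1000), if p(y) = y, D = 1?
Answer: 3*√110 ≈ 31.464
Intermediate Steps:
j = -5
R(b, E) = 2*b (R(b, E) = b + 1*b = b + b = 2*b)
√(R(j, -69) + 1000) = √(2*(-5) + 1000) = √(-10 + 1000) = √990 = 3*√110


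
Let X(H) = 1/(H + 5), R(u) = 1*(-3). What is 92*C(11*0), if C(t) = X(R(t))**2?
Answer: 23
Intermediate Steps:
R(u) = -3
X(H) = 1/(5 + H)
C(t) = 1/4 (C(t) = (1/(5 - 3))**2 = (1/2)**2 = 1/4)
92*C(11*0) = 92*(1/4) = 23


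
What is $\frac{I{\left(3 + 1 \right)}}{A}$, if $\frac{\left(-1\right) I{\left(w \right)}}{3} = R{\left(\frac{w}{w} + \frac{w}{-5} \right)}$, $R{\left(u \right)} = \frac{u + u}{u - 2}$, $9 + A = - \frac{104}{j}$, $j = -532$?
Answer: $- \frac{266}{3513} \approx -0.075719$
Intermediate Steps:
$A = - \frac{1171}{133}$ ($A = -9 - \frac{104}{-532} = -9 - - \frac{26}{133} = -9 + \frac{26}{133} = - \frac{1171}{133} \approx -8.8045$)
$R{\left(u \right)} = \frac{2 u}{-2 + u}$
$I{\left(w \right)} = - \frac{6 \left(1 - \frac{w}{5}\right)}{-1 - \frac{w}{5}}$ ($I{\left(w \right)} = - 3 \frac{2 \left(\frac{w}{w} + \frac{w}{-5}\right)}{-2 + \left(\frac{w}{w} + \frac{w}{-5}\right)} = - 3 \frac{2 \left(1 + w \left(- \frac{1}{5}\right)\right)}{-2 + \left(1 + w \left(- \frac{1}{5}\right)\right)} = - 3 \frac{2 \left(1 - \frac{w}{5}\right)}{-2 - \left(-1 + \frac{w}{5}\right)} = - 3 \frac{2 \left(1 - \frac{w}{5}\right)}{-1 - \frac{w}{5}} = - \frac{6 \left(1 - \frac{w}{5}\right)}{-1 - \frac{w}{5}}$)
$\frac{I{\left(3 + 1 \right)}}{A} = \frac{6 \frac{1}{5 + \left(3 + 1\right)} \left(5 - \left(3 + 1\right)\right)}{- \frac{1171}{133}} = \frac{6 \left(5 - 4\right)}{5 + 4} \left(- \frac{133}{1171}\right) = \frac{6 \left(5 - 4\right)}{9} \left(- \frac{133}{1171}\right) = 6 \cdot \frac{1}{9} \cdot 1 \left(- \frac{133}{1171}\right) = \frac{2}{3} \left(- \frac{133}{1171}\right) = - \frac{266}{3513}$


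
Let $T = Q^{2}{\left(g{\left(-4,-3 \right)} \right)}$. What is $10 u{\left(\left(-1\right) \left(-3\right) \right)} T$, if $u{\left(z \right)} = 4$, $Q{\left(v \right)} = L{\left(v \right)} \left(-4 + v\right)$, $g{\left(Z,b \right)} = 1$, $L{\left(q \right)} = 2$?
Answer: $1440$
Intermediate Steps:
$Q{\left(v \right)} = -8 + 2 v$ ($Q{\left(v \right)} = 2 \left(-4 + v\right) = -8 + 2 v$)
$T = 36$ ($T = \left(-8 + 2 \cdot 1\right)^{2} = \left(-8 + 2\right)^{2} = \left(-6\right)^{2} = 36$)
$10 u{\left(\left(-1\right) \left(-3\right) \right)} T = 10 \cdot 4 \cdot 36 = 40 \cdot 36 = 1440$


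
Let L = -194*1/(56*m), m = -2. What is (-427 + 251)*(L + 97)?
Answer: -121638/7 ≈ -17377.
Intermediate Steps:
L = 97/56 (L = -194/((-2*56)) = -194/(-112) = -194*(-1/112) = 97/56 ≈ 1.7321)
(-427 + 251)*(L + 97) = (-427 + 251)*(97/56 + 97) = -176*5529/56 = -121638/7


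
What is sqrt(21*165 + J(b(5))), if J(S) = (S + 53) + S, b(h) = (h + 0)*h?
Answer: 4*sqrt(223) ≈ 59.733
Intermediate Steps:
b(h) = h**2 (b(h) = h*h = h**2)
J(S) = 53 + 2*S (J(S) = (53 + S) + S = 53 + 2*S)
sqrt(21*165 + J(b(5))) = sqrt(21*165 + (53 + 2*5**2)) = sqrt(3465 + (53 + 2*25)) = sqrt(3465 + (53 + 50)) = sqrt(3465 + 103) = sqrt(3568) = 4*sqrt(223)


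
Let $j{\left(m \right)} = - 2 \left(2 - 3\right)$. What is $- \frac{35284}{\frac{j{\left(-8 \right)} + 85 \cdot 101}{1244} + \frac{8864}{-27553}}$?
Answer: $- \frac{1209391984688}{225570795} \approx -5361.5$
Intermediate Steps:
$j{\left(m \right)} = 2$ ($j{\left(m \right)} = \left(-2\right) \left(-1\right) = 2$)
$- \frac{35284}{\frac{j{\left(-8 \right)} + 85 \cdot 101}{1244} + \frac{8864}{-27553}} = - \frac{35284}{\frac{2 + 85 \cdot 101}{1244} + \frac{8864}{-27553}} = - \frac{35284}{\left(2 + 8585\right) \frac{1}{1244} + 8864 \left(- \frac{1}{27553}\right)} = - \frac{35284}{8587 \cdot \frac{1}{1244} - \frac{8864}{27553}} = - \frac{35284}{\frac{8587}{1244} - \frac{8864}{27553}} = - \frac{35284}{\frac{225570795}{34275932}} = \left(-35284\right) \frac{34275932}{225570795} = - \frac{1209391984688}{225570795}$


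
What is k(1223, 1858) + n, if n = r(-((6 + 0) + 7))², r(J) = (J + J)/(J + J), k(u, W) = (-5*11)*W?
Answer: -102189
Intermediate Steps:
k(u, W) = -55*W
r(J) = 1 (r(J) = (2*J)/((2*J)) = (2*J)*(1/(2*J)) = 1)
n = 1 (n = 1² = 1)
k(1223, 1858) + n = -55*1858 + 1 = -102190 + 1 = -102189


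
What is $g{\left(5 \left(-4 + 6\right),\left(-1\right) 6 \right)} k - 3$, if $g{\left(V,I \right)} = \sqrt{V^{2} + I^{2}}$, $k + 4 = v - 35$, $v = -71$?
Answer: $-3 - 220 \sqrt{34} \approx -1285.8$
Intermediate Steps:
$k = -110$ ($k = -4 - 106 = -110$)
$g{\left(V,I \right)} = \sqrt{I^{2} + V^{2}}$
$g{\left(5 \left(-4 + 6\right),\left(-1\right) 6 \right)} k - 3 = \sqrt{\left(\left(-1\right) 6\right)^{2} + \left(5 \left(-4 + 6\right)\right)^{2}} \left(-110\right) - 3 = \sqrt{\left(-6\right)^{2} + \left(5 \cdot 2\right)^{2}} \left(-110\right) - 3 = \sqrt{36 + 10^{2}} \left(-110\right) - 3 = \sqrt{36 + 100} \left(-110\right) - 3 = \sqrt{136} \left(-110\right) - 3 = 2 \sqrt{34} \left(-110\right) - 3 = - 220 \sqrt{34} - 3 = -3 - 220 \sqrt{34}$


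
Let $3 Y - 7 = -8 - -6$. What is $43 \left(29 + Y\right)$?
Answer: $\frac{3956}{3} \approx 1318.7$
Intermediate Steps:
$Y = \frac{5}{3}$ ($Y = \frac{7}{3} + \frac{-8 - -6}{3} = \frac{7}{3} + \frac{-8 + 6}{3} = \frac{7}{3} + \frac{1}{3} \left(-2\right) = \frac{7}{3} - \frac{2}{3} = \frac{5}{3} \approx 1.6667$)
$43 \left(29 + Y\right) = 43 \left(29 + \frac{5}{3}\right) = 43 \cdot \frac{92}{3} = \frac{3956}{3}$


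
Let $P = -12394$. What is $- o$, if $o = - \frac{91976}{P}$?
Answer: $- \frac{45988}{6197} \approx -7.421$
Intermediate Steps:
$o = \frac{45988}{6197}$ ($o = - \frac{91976}{-12394} = \left(-91976\right) \left(- \frac{1}{12394}\right) = \frac{45988}{6197} \approx 7.421$)
$- o = \left(-1\right) \frac{45988}{6197} = - \frac{45988}{6197}$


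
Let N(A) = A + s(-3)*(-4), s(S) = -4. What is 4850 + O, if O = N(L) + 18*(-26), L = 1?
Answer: 4399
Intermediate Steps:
N(A) = 16 + A (N(A) = A - 4*(-4) = A + 16 = 16 + A)
O = -451 (O = (16 + 1) + 18*(-26) = 17 - 468 = -451)
4850 + O = 4850 - 451 = 4399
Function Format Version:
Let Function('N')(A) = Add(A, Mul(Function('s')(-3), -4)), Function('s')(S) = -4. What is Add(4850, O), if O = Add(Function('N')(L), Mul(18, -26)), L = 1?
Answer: 4399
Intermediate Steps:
Function('N')(A) = Add(16, A) (Function('N')(A) = Add(A, Mul(-4, -4)) = Add(A, 16) = Add(16, A))
O = -451 (O = Add(Add(16, 1), Mul(18, -26)) = Add(17, -468) = -451)
Add(4850, O) = Add(4850, -451) = 4399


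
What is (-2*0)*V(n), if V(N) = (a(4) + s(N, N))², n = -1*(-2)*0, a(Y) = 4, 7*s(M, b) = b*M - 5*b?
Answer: 0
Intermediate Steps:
s(M, b) = -5*b/7 + M*b/7 (s(M, b) = (b*M - 5*b)/7 = (M*b - 5*b)/7 = (-5*b + M*b)/7 = -5*b/7 + M*b/7)
n = 0 (n = 2*0 = 0)
V(N) = (4 + N*(-5 + N)/7)²
(-2*0)*V(n) = (-2*0)*((28 + 0*(-5 + 0))²/49) = 0*((28 + 0*(-5))²/49) = 0*((28 + 0)²/49) = 0*((1/49)*28²) = 0*((1/49)*784) = 0*16 = 0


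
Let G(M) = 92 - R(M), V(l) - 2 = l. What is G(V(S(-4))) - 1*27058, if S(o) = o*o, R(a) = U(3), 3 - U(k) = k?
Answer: -26966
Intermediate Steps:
U(k) = 3 - k
R(a) = 0 (R(a) = 3 - 1*3 = 3 - 3 = 0)
S(o) = o²
V(l) = 2 + l
G(M) = 92 (G(M) = 92 - 1*0 = 92 + 0 = 92)
G(V(S(-4))) - 1*27058 = 92 - 1*27058 = 92 - 27058 = -26966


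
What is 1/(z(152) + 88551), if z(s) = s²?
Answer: 1/111655 ≈ 8.9562e-6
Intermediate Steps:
1/(z(152) + 88551) = 1/(152² + 88551) = 1/(23104 + 88551) = 1/111655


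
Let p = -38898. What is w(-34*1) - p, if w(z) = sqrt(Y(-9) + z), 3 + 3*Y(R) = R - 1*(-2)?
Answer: 38898 + 4*I*sqrt(21)/3 ≈ 38898.0 + 6.1101*I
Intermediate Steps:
Y(R) = -1/3 + R/3 (Y(R) = -1 + (R - 1*(-2))/3 = -1 + (R + 2)/3 = -1 + (2 + R)/3 = -1 + (2/3 + R/3) = -1/3 + R/3)
w(z) = sqrt(-10/3 + z) (w(z) = sqrt((-1/3 + (1/3)*(-9)) + z) = sqrt((-1/3 - 3) + z) = sqrt(-10/3 + z))
w(-34*1) - p = sqrt(-30 + 9*(-34*1))/3 - 1*(-38898) = sqrt(-30 + 9*(-34))/3 + 38898 = sqrt(-30 - 306)/3 + 38898 = sqrt(-336)/3 + 38898 = (4*I*sqrt(21))/3 + 38898 = 4*I*sqrt(21)/3 + 38898 = 38898 + 4*I*sqrt(21)/3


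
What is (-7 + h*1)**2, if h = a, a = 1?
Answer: 36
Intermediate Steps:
h = 1
(-7 + h*1)**2 = (-7 + 1*1)**2 = (-7 + 1)**2 = (-6)**2 = 36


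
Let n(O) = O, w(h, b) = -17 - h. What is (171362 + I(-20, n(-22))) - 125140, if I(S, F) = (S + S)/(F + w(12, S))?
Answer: 2357362/51 ≈ 46223.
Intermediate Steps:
I(S, F) = 2*S/(-29 + F) (I(S, F) = (S + S)/(F + (-17 - 1*12)) = (2*S)/(F + (-17 - 12)) = (2*S)/(F - 29) = (2*S)/(-29 + F) = 2*S/(-29 + F))
(171362 + I(-20, n(-22))) - 125140 = (171362 + 2*(-20)/(-29 - 22)) - 125140 = (171362 + 2*(-20)/(-51)) - 125140 = (171362 + 2*(-20)*(-1/51)) - 125140 = (171362 + 40/51) - 125140 = 8739502/51 - 125140 = 2357362/51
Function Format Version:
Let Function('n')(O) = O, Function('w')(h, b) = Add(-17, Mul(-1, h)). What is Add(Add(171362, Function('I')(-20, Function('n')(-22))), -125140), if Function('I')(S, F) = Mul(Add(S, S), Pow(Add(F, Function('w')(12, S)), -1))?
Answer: Rational(2357362, 51) ≈ 46223.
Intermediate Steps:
Function('I')(S, F) = Mul(2, S, Pow(Add(-29, F), -1)) (Function('I')(S, F) = Mul(Add(S, S), Pow(Add(F, Add(-17, Mul(-1, 12))), -1)) = Mul(Mul(2, S), Pow(Add(F, Add(-17, -12)), -1)) = Mul(Mul(2, S), Pow(Add(F, -29), -1)) = Mul(Mul(2, S), Pow(Add(-29, F), -1)) = Mul(2, S, Pow(Add(-29, F), -1)))
Add(Add(171362, Function('I')(-20, Function('n')(-22))), -125140) = Add(Add(171362, Mul(2, -20, Pow(Add(-29, -22), -1))), -125140) = Add(Add(171362, Mul(2, -20, Pow(-51, -1))), -125140) = Add(Add(171362, Mul(2, -20, Rational(-1, 51))), -125140) = Add(Add(171362, Rational(40, 51)), -125140) = Add(Rational(8739502, 51), -125140) = Rational(2357362, 51)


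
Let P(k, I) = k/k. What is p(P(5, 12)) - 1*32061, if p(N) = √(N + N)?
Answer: -32061 + √2 ≈ -32060.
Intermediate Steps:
P(k, I) = 1
p(N) = √2*√N (p(N) = √(2*N) = √2*√N)
p(P(5, 12)) - 1*32061 = √2*√1 - 1*32061 = √2*1 - 32061 = √2 - 32061 = -32061 + √2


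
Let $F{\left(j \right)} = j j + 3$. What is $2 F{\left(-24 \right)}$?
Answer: $1158$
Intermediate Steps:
$F{\left(j \right)} = 3 + j^{2}$ ($F{\left(j \right)} = j^{2} + 3 = 3 + j^{2}$)
$2 F{\left(-24 \right)} = 2 \left(3 + \left(-24\right)^{2}\right) = 2 \left(3 + 576\right) = 2 \cdot 579 = 1158$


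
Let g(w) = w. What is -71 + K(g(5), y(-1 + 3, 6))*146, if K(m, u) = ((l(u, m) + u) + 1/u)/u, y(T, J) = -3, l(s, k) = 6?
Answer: -1807/9 ≈ -200.78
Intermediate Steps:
K(m, u) = (6 + u + 1/u)/u (K(m, u) = ((6 + u) + 1/u)/u = (6 + u + 1/u)/u)
-71 + K(g(5), y(-1 + 3, 6))*146 = -71 + (1 + (-3)⁻² + 6/(-3))*146 = -71 + (1 + ⅑ + 6*(-⅓))*146 = -71 + (1 + ⅑ - 2)*146 = -71 - 8/9*146 = -71 - 1168/9 = -1807/9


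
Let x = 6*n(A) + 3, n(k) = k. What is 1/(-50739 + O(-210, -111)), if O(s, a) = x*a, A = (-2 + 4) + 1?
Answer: -1/53070 ≈ -1.8843e-5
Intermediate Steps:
A = 3 (A = 2 + 1 = 3)
x = 21 (x = 6*3 + 3 = 18 + 3 = 21)
O(s, a) = 21*a
1/(-50739 + O(-210, -111)) = 1/(-50739 + 21*(-111)) = 1/(-50739 - 2331) = 1/(-53070) = -1/53070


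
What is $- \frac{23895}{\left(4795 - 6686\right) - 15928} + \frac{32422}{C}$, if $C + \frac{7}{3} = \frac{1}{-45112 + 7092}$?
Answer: $- \frac{65889252622095}{4742402117} \approx -13894.0$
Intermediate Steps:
$C = - \frac{266143}{114060}$ ($C = - \frac{7}{3} + \frac{1}{-45112 + 7092} = - \frac{7}{3} + \frac{1}{-38020} = - \frac{7}{3} - \frac{1}{38020} = - \frac{266143}{114060} \approx -2.3334$)
$- \frac{23895}{\left(4795 - 6686\right) - 15928} + \frac{32422}{C} = - \frac{23895}{\left(4795 - 6686\right) - 15928} + \frac{32422}{- \frac{266143}{114060}} = - \frac{23895}{-1891 - 15928} + 32422 \left(- \frac{114060}{266143}\right) = - \frac{23895}{-17819} - \frac{3698053320}{266143} = \left(-23895\right) \left(- \frac{1}{17819}\right) - \frac{3698053320}{266143} = \frac{23895}{17819} - \frac{3698053320}{266143} = - \frac{65889252622095}{4742402117}$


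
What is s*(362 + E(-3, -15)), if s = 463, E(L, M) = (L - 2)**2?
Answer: 179181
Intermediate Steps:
E(L, M) = (-2 + L)**2
s*(362 + E(-3, -15)) = 463*(362 + (-2 - 3)**2) = 463*(362 + (-5)**2) = 463*(362 + 25) = 463*387 = 179181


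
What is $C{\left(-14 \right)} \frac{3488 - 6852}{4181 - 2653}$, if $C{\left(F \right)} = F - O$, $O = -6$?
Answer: $\frac{3364}{191} \approx 17.613$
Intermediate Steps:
$C{\left(F \right)} = 6 + F$ ($C{\left(F \right)} = F - -6 = F + 6 = 6 + F$)
$C{\left(-14 \right)} \frac{3488 - 6852}{4181 - 2653} = \left(6 - 14\right) \frac{3488 - 6852}{4181 - 2653} = - 8 \left(- \frac{3364}{1528}\right) = - 8 \left(\left(-3364\right) \frac{1}{1528}\right) = \left(-8\right) \left(- \frac{841}{382}\right) = \frac{3364}{191}$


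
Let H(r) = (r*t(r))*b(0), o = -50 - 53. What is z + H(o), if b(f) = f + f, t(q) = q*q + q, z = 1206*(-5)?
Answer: -6030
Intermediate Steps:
z = -6030
t(q) = q + q² (t(q) = q² + q = q + q²)
o = -103
b(f) = 2*f
H(r) = 0 (H(r) = (r*(r*(1 + r)))*(2*0) = (r²*(1 + r))*0 = 0)
z + H(o) = -6030 + 0 = -6030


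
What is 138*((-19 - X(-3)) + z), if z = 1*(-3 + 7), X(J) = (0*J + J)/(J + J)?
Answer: -2139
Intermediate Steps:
X(J) = ½ (X(J) = (0 + J)/((2*J)) = J*(1/(2*J)) = ½)
z = 4 (z = 1*4 = 4)
138*((-19 - X(-3)) + z) = 138*((-19 - 1*½) + 4) = 138*((-19 - ½) + 4) = 138*(-39/2 + 4) = 138*(-31/2) = -2139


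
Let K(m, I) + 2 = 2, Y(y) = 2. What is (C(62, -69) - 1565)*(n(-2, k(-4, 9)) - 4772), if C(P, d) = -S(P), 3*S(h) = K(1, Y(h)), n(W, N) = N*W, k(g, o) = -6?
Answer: 7449400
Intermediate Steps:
K(m, I) = 0 (K(m, I) = -2 + 2 = 0)
S(h) = 0 (S(h) = (⅓)*0 = 0)
C(P, d) = 0 (C(P, d) = -1*0 = 0)
(C(62, -69) - 1565)*(n(-2, k(-4, 9)) - 4772) = (0 - 1565)*(-6*(-2) - 4772) = -1565*(12 - 4772) = -1565*(-4760) = 7449400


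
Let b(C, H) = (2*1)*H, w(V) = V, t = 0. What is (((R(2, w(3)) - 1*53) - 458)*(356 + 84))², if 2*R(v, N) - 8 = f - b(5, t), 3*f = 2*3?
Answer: 49568569600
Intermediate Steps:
b(C, H) = 2*H
f = 2 (f = (2*3)/3 = (⅓)*6 = 2)
R(v, N) = 5 (R(v, N) = 4 + (2 - 2*0)/2 = 4 + (2 - 1*0)/2 = 4 + (2 + 0)/2 = 4 + (½)*2 = 4 + 1 = 5)
(((R(2, w(3)) - 1*53) - 458)*(356 + 84))² = (((5 - 1*53) - 458)*(356 + 84))² = (((5 - 53) - 458)*440)² = ((-48 - 458)*440)² = (-506*440)² = (-222640)² = 49568569600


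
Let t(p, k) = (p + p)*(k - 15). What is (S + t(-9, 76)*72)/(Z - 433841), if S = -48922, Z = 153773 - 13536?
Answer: 63989/146802 ≈ 0.43589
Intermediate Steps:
Z = 140237
t(p, k) = 2*p*(-15 + k) (t(p, k) = (2*p)*(-15 + k) = 2*p*(-15 + k))
(S + t(-9, 76)*72)/(Z - 433841) = (-48922 + (2*(-9)*(-15 + 76))*72)/(140237 - 433841) = (-48922 + (2*(-9)*61)*72)/(-293604) = (-48922 - 1098*72)*(-1/293604) = (-48922 - 79056)*(-1/293604) = -127978*(-1/293604) = 63989/146802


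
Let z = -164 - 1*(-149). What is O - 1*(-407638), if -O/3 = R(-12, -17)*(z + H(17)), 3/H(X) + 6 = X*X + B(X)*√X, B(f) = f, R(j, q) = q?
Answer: 30587127947/75176 - 2601*√17/75176 ≈ 4.0687e+5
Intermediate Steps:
z = -15 (z = -164 + 149 = -15)
H(X) = 3/(-6 + X² + X^(3/2)) (H(X) = 3/(-6 + (X*X + X*√X)) = 3/(-6 + (X² + X^(3/2))) = 3/(-6 + X² + X^(3/2)))
O = -765 + 153/(283 + 17*√17) (O = -(-51)*(-15 + 3/(-6 + 17² + 17^(3/2))) = -(-51)*(-15 + 3/(-6 + 289 + 17*√17)) = -(-51)*(-15 + 3/(283 + 17*√17)) = -3*(255 - 51/(283 + 17*√17)) = -765 + 153/(283 + 17*√17) ≈ -764.57)
O - 1*(-407638) = (-57466341/75176 - 2601*√17/75176) - 1*(-407638) = (-57466341/75176 - 2601*√17/75176) + 407638 = 30587127947/75176 - 2601*√17/75176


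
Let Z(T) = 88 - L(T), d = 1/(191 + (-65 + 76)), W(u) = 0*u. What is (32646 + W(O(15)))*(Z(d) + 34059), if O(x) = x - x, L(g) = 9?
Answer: 1114469148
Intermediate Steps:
O(x) = 0
W(u) = 0
d = 1/202 (d = 1/(191 + 11) = 1/202 ≈ 0.0049505)
Z(T) = 79 (Z(T) = 88 - 1*9 = 88 - 9 = 79)
(32646 + W(O(15)))*(Z(d) + 34059) = (32646 + 0)*(79 + 34059) = 32646*34138 = 1114469148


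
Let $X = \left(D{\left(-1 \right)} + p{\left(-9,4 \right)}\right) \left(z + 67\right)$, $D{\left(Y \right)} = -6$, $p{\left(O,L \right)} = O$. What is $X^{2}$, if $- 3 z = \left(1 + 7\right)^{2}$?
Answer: $469225$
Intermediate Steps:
$z = - \frac{64}{3}$ ($z = - \frac{\left(1 + 7\right)^{2}}{3} = - \frac{8^{2}}{3} = \left(- \frac{1}{3}\right) 64 = - \frac{64}{3} \approx -21.333$)
$X = -685$ ($X = \left(-6 - 9\right) \left(- \frac{64}{3} + 67\right) = \left(-15\right) \frac{137}{3} = -685$)
$X^{2} = \left(-685\right)^{2} = 469225$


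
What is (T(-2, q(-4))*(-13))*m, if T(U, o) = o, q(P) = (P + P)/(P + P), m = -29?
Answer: 377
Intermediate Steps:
q(P) = 1 (q(P) = (2*P)/((2*P)) = (2*P)*(1/(2*P)) = 1)
(T(-2, q(-4))*(-13))*m = (1*(-13))*(-29) = -13*(-29) = 377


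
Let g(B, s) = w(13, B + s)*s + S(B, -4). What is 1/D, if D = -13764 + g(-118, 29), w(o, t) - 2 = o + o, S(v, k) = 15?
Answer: -1/12937 ≈ -7.7298e-5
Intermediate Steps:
w(o, t) = 2 + 2*o (w(o, t) = 2 + (o + o) = 2 + 2*o)
g(B, s) = 15 + 28*s (g(B, s) = (2 + 2*13)*s + 15 = (2 + 26)*s + 15 = 28*s + 15 = 15 + 28*s)
D = -12937 (D = -13764 + (15 + 28*29) = -13764 + (15 + 812) = -13764 + 827 = -12937)
1/D = 1/(-12937) = -1/12937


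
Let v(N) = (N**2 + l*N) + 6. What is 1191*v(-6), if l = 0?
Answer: 50022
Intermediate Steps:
v(N) = 6 + N**2 (v(N) = (N**2 + 0*N) + 6 = (N**2 + 0) + 6 = N**2 + 6 = 6 + N**2)
1191*v(-6) = 1191*(6 + (-6)**2) = 1191*(6 + 36) = 1191*42 = 50022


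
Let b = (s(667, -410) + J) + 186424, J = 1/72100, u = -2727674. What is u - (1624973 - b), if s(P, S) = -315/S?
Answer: -12315769539109/2956100 ≈ -4.1662e+6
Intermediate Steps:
J = 1/72100 ≈ 1.3870e-5
b = 551090257591/2956100 (b = (-315/(-410) + 1/72100) + 186424 = (-315*(-1/410) + 1/72100) + 186424 = (63/82 + 1/72100) + 186424 = 2271191/2956100 + 186424 = 551090257591/2956100 ≈ 1.8642e+5)
u - (1624973 - b) = -2727674 - (1624973 - 1*551090257591/2956100) = -2727674 - (1624973 - 551090257591/2956100) = -2727674 - 1*4252492427709/2956100 = -2727674 - 4252492427709/2956100 = -12315769539109/2956100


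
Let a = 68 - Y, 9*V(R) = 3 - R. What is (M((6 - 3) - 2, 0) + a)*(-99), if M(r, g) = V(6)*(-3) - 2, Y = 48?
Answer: -1881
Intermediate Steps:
V(R) = ⅓ - R/9 (V(R) = (3 - R)/9 = ⅓ - R/9)
a = 20 (a = 68 - 1*48 = 68 - 48 = 20)
M(r, g) = -1 (M(r, g) = (⅓ - ⅑*6)*(-3) - 2 = (⅓ - ⅔)*(-3) - 2 = -⅓*(-3) - 2 = 1 - 2 = -1)
(M((6 - 3) - 2, 0) + a)*(-99) = (-1 + 20)*(-99) = 19*(-99) = -1881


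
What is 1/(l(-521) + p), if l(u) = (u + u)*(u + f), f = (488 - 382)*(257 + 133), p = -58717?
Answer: -1/42592115 ≈ -2.3479e-8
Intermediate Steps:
f = 41340 (f = 106*390 = 41340)
l(u) = 2*u*(41340 + u) (l(u) = (u + u)*(u + 41340) = (2*u)*(41340 + u) = 2*u*(41340 + u))
1/(l(-521) + p) = 1/(2*(-521)*(41340 - 521) - 58717) = 1/(2*(-521)*40819 - 58717) = 1/(-42533398 - 58717) = 1/(-42592115) = -1/42592115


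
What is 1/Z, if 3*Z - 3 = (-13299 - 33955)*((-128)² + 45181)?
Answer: -3/2909192507 ≈ -1.0312e-9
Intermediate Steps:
Z = -2909192507/3 (Z = 1 + ((-13299 - 33955)*((-128)² + 45181))/3 = 1 + (-47254*(16384 + 45181))/3 = 1 + (-47254*61565)/3 = 1 + (⅓)*(-2909192510) = 1 - 2909192510/3 = -2909192507/3 ≈ -9.6973e+8)
1/Z = 1/(-2909192507/3) = -3/2909192507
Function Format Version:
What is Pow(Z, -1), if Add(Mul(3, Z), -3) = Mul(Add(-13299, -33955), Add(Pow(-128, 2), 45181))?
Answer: Rational(-3, 2909192507) ≈ -1.0312e-9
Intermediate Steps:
Z = Rational(-2909192507, 3) (Z = Add(1, Mul(Rational(1, 3), Mul(Add(-13299, -33955), Add(Pow(-128, 2), 45181)))) = Add(1, Mul(Rational(1, 3), Mul(-47254, Add(16384, 45181)))) = Add(1, Mul(Rational(1, 3), Mul(-47254, 61565))) = Add(1, Mul(Rational(1, 3), -2909192510)) = Add(1, Rational(-2909192510, 3)) = Rational(-2909192507, 3) ≈ -9.6973e+8)
Pow(Z, -1) = Pow(Rational(-2909192507, 3), -1) = Rational(-3, 2909192507)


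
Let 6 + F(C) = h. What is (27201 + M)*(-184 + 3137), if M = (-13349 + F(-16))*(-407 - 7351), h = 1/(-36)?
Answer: 612071301389/2 ≈ 3.0604e+11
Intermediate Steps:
h = -1/36 ≈ -0.027778
F(C) = -217/36 (F(C) = -6 - 1/36 = -217/36)
M = 207216611/2 (M = (-13349 - 217/36)*(-407 - 7351) = -480781/36*(-7758) = 207216611/2 ≈ 1.0361e+8)
(27201 + M)*(-184 + 3137) = (27201 + 207216611/2)*(-184 + 3137) = (207271013/2)*2953 = 612071301389/2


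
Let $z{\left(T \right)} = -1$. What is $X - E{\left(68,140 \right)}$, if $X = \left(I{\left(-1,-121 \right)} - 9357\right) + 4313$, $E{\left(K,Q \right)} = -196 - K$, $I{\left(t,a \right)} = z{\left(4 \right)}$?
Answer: $-4781$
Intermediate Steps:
$I{\left(t,a \right)} = -1$
$X = -5045$ ($X = \left(-1 - 9357\right) + 4313 = -9358 + 4313 = -5045$)
$X - E{\left(68,140 \right)} = -5045 - \left(-196 - 68\right) = -5045 - -264 = -5045 + 264 = -4781$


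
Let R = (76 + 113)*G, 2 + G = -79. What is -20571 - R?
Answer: -5262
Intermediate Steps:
G = -81 (G = -2 - 79 = -81)
R = -15309 (R = (76 + 113)*(-81) = 189*(-81) = -15309)
-20571 - R = -20571 - 1*(-15309) = -20571 + 15309 = -5262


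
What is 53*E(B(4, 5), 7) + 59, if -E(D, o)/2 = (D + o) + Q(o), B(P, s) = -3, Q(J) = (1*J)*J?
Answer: -5559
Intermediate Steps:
Q(J) = J² (Q(J) = J*J = J²)
E(D, o) = -2*D - 2*o - 2*o² (E(D, o) = -2*((D + o) + o²) = -2*(D + o + o²) = -2*D - 2*o - 2*o²)
53*E(B(4, 5), 7) + 59 = 53*(-2*(-3) - 2*7 - 2*7²) + 59 = 53*(6 - 14 - 2*49) + 59 = 53*(6 - 14 - 98) + 59 = 53*(-106) + 59 = -5618 + 59 = -5559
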